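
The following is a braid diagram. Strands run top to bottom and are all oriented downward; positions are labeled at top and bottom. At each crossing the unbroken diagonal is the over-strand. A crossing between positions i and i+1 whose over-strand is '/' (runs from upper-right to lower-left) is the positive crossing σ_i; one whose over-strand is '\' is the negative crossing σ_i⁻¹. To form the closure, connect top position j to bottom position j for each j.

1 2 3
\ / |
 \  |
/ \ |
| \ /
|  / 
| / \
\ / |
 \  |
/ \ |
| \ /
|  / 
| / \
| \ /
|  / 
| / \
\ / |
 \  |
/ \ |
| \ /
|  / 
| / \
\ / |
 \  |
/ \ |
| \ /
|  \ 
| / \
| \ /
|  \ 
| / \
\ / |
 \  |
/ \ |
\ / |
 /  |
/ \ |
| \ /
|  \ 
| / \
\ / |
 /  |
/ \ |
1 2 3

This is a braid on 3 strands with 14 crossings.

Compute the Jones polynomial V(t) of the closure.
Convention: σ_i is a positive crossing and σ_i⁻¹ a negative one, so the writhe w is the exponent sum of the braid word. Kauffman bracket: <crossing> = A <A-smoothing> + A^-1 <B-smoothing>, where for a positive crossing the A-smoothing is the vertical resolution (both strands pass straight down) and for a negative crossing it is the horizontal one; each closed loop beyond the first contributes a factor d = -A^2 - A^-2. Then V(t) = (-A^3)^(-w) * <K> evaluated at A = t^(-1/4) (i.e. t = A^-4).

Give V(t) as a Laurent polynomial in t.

Reading the diagram top to bottom ('/'-over between positions i,i+1 = s_i, '\'-over = s_i^-1): braid word = s1^-1 s2 s1^-1 s2 s2 s1^-1 s2 s1^-1 s2^-1 s2^-1 s1^-1 s1 s2^-1 s1.
The presented braid s1^-1 s2 s1^-1 s2 s2 s1^-1 s2 s1^-1 s2^-1 s2^-1 s1^-1 s1 s2^-1 s1 on 3 strands reduces by inverse Markov moves (closure unchanged at each step):
  Deconjugate: the word is γ·β·γ⁻¹ with γ = s1^-1 s2 (prefix) and γ⁻¹ = s2^-1 s1 (suffix); strip both.
  Deconjugate: the word is γ·β·γ⁻¹ with γ = s1^-1 (prefix) and γ⁻¹ = s1 (suffix); strip both.
Reduced to β = s2 s2 s1^-1 s2 s1^-1 s2^-1 s2^-1 s1^-1 on 3 strands, 8 crossings.
Compute on β:
Braid: s2 s2 s1^-1 s2 s1^-1 s2^-1 s2^-1 s1^-1 on 3 strands, 8 crossings.
Writhe w = (#positive) - (#negative) = 3 - 5 = -2.
State-sum expansion of <K>. There are 2^8 = 256 states.
For each crossing: s=0 is the vertical smoothing, s=1 horizontal. Crossing k contributes A^(sign_k * (1 - 2*s_k)); loop factor d = -A^2 - A^-2.
Tabulate the states by total A-exponent and number of loops L (A-exp: L × count):
  A^8: L=4 ×1
  A^6: L=3 ×8
  A^4: L=2 ×23, L=4 ×5
  A^2: L=1 ×22, L=3 ×33, L=5 ×1
  A^0: L=2 ×52, L=4 ×18
  A^-2: L=1 ×13, L=3 ×37, L=5 ×6
  A^-4: L=2 ×14, L=4 ×13, L=6 ×1
  A^-6: L=3 ×6, L=5 ×2
  A^-8: L=4 ×1
Each group contributes A^e * Σ count * d^(L-1):
Powers of d = -A^2 - A^-2: d^2 = A^4 + 2 + A^-4; d^3 = -A^6 - 3*A^2 - 3*A^-2 - A^-6; d^4 = A^8 + 4*A^4 + 6 + 4*A^-4 + A^-8; d^5 = -A^10 - 5*A^6 - 10*A^2 - 10*A^-2 - 5*A^-6 - A^-10.
  A^8 * (d^3) = -A^14 - 3*A^10 - 3*A^6 - A^2
  A^6 * (8*d^2) = 8*A^10 + 16*A^6 + 8*A^2
  A^4 * (23*d + 5*d^3) = -5*A^10 - 38*A^6 - 38*A^2 - 5*A^-2
  A^2 * (22 + 33*d^2 + d^4) = A^10 + 37*A^6 + 94*A^2 + 37*A^-2 + A^-6
  A^0 * (52*d + 18*d^3) = -18*A^6 - 106*A^2 - 106*A^-2 - 18*A^-6
  A^-2 * (13 + 37*d^2 + 6*d^4) = 6*A^6 + 61*A^2 + 123*A^-2 + 61*A^-6 + 6*A^-10
  A^-4 * (14*d + 13*d^3 + d^5) = -A^6 - 18*A^2 - 63*A^-2 - 63*A^-6 - 18*A^-10 - A^-14
  A^-6 * (6*d^2 + 2*d^4) = 2*A^2 + 14*A^-2 + 24*A^-6 + 14*A^-10 + 2*A^-14
  A^-8 * (d^3) = -A^-2 - 3*A^-6 - 3*A^-10 - A^-14
Summing the groups: <K> = -A^14 + A^10 - A^6 + 2*A^2 - A^-2 + 2*A^-6 - A^-10
Normalise by the writhe: (-A^3)^(-w) = (-A^3)^(2) = A^6, so f(A) = A^6 * <K> = -A^20 + A^16 - A^12 + 2*A^8 - A^4 + 2 - A^-4.
Substitute A = t^(-1/4), i.e. A^e → t^(-e/4): V(t) = -t + 2 - t^-1 + 2*t^-2 - t^-3 + t^-4 - t^-5

Answer: -t + 2 - t^-1 + 2*t^-2 - t^-3 + t^-4 - t^-5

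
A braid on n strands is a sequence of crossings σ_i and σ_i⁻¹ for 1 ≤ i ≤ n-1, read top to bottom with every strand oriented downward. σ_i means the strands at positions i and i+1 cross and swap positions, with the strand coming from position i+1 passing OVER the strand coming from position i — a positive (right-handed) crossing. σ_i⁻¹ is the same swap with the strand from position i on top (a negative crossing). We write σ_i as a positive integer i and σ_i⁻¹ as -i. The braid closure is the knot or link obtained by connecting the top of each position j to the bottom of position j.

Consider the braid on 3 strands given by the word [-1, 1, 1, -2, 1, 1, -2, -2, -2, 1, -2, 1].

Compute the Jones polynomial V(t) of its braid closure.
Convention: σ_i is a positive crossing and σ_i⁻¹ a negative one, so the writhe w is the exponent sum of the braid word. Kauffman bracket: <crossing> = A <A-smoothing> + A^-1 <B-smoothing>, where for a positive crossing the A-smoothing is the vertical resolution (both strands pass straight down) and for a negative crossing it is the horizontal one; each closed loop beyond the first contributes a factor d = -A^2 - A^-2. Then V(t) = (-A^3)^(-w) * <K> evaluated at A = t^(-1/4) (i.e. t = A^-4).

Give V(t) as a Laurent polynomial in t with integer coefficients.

-t^5 + 3*t^4 - 6*t^3 + 9*t^2 - 11*t + 13 - 11*t^-1 + 9*t^-2 - 6*t^-3 + 3*t^-4 - t^-5

Derivation:
The presented braid s1^-1 s1 s1 s2^-1 s1 s1 s2^-1 s2^-1 s2^-1 s1 s2^-1 s1 on 3 strands reduces by inverse Markov moves (closure unchanged at each step):
  Deconjugate: the word is γ·β·γ⁻¹ with γ = s1^-1 (prefix) and γ⁻¹ = s1 (suffix); strip both.
Reduced to β = s1 s1 s2^-1 s1 s1 s2^-1 s2^-1 s2^-1 s1 s2^-1 on 3 strands, 10 crossings.
Compute on β:
Braid: s1 s1 s2^-1 s1 s1 s2^-1 s2^-1 s2^-1 s1 s2^-1 on 3 strands, 10 crossings.
Writhe w = (#positive) - (#negative) = 5 - 5 = 0.
Enumerate smoothing states for the bracket polynomial. There are 2^10 = 1024 states.
Smooth each crossing (0=||, 1=⌣⌢); contribution A^(Σ sign_k(1-2s_k)) * d^(L-1).
Tabulate the states by total A-exponent and number of loops L (A-exp: L × count):
  A^10: L=6 ×1
  A^8: L=5 ×10
  A^6: L=4 ×43, L=6 ×2
  A^4: L=3 ×98, L=5 ×22
  A^2: L=2 ×121, L=4 ×83, L=6 ×6
  A^0: L=1 ×73, L=3 ×140, L=5 ×38, L=7 ×1
  A^-2: L=2 ×121, L=4 ×79, L=6 ×10
  A^-4: L=3 ×95, L=5 ×24, L=7 ×1
  A^-6: L=4 ×42, L=6 ×3
  A^-8: L=5 ×10
  A^-10: L=6 ×1
Each group contributes A^e * Σ count * d^(L-1):
Powers of d = -A^2 - A^-2: d^2 = A^4 + 2 + A^-4; d^3 = -A^6 - 3*A^2 - 3*A^-2 - A^-6; d^4 = A^8 + 4*A^4 + 6 + 4*A^-4 + A^-8; d^5 = -A^10 - 5*A^6 - 10*A^2 - 10*A^-2 - 5*A^-6 - A^-10; d^6 = A^12 + 6*A^8 + 15*A^4 + 20 + 15*A^-4 + 6*A^-8 + A^-12.
  A^10 * (d^5) = -A^20 - 5*A^16 - 10*A^12 - 10*A^8 - 5*A^4 - 1
  A^8 * (10*d^4) = 10*A^16 + 40*A^12 + 60*A^8 + 40*A^4 + 10
  A^6 * (43*d^3 + 2*d^5) = -2*A^16 - 53*A^12 - 149*A^8 - 149*A^4 - 53 - 2*A^-4
  A^4 * (98*d^2 + 22*d^4) = 22*A^12 + 186*A^8 + 328*A^4 + 186 + 22*A^-4
  A^2 * (121*d + 83*d^3 + 6*d^5) = -6*A^12 - 113*A^8 - 430*A^4 - 430 - 113*A^-4 - 6*A^-8
  A^0 * (73 + 140*d^2 + 38*d^4 + d^6) = A^12 + 44*A^8 + 307*A^4 + 601 + 307*A^-4 + 44*A^-8 + A^-12
  A^-2 * (121*d + 79*d^3 + 10*d^5) = -10*A^8 - 129*A^4 - 458 - 458*A^-4 - 129*A^-8 - 10*A^-12
  A^-4 * (95*d^2 + 24*d^4 + d^6) = A^8 + 30*A^4 + 206 + 354*A^-4 + 206*A^-8 + 30*A^-12 + A^-16
  A^-6 * (42*d^3 + 3*d^5) = -3*A^4 - 57 - 156*A^-4 - 156*A^-8 - 57*A^-12 - 3*A^-16
  A^-8 * (10*d^4) = 10 + 40*A^-4 + 60*A^-8 + 40*A^-12 + 10*A^-16
  A^-10 * (d^5) = -1 - 5*A^-4 - 10*A^-8 - 10*A^-12 - 5*A^-16 - A^-20
Summing the groups: <K> = -A^20 + 3*A^16 - 6*A^12 + 9*A^8 - 11*A^4 + 13 - 11*A^-4 + 9*A^-8 - 6*A^-12 + 3*A^-16 - A^-20
Normalise by the writhe: (-A^3)^(-w) = (-A^3)^(0) = 1, so f(A) = 1 * <K> = -A^20 + 3*A^16 - 6*A^12 + 9*A^8 - 11*A^4 + 13 - 11*A^-4 + 9*A^-8 - 6*A^-12 + 3*A^-16 - A^-20.
Substitute A = t^(-1/4), i.e. A^e → t^(-e/4): V(t) = -t^5 + 3*t^4 - 6*t^3 + 9*t^2 - 11*t + 13 - 11*t^-1 + 9*t^-2 - 6*t^-3 + 3*t^-4 - t^-5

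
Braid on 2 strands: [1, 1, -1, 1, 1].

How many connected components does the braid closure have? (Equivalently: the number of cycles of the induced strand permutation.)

Track the strand permutation on 2 strands, starting from identity.
  step 1: s1 swaps positions 1,2 -> [2 1]
  step 2: s1 swaps positions 1,2 -> [1 2]
  step 3: s1^-1 swaps positions 1,2 -> [2 1]
  step 4: s1 swaps positions 1,2 -> [1 2]
  step 5: s1 swaps positions 1,2 -> [2 1]
Final permutation (position -> original strand): [2 1]
Closure components = cycle count of this permutation = 1.

Answer: 1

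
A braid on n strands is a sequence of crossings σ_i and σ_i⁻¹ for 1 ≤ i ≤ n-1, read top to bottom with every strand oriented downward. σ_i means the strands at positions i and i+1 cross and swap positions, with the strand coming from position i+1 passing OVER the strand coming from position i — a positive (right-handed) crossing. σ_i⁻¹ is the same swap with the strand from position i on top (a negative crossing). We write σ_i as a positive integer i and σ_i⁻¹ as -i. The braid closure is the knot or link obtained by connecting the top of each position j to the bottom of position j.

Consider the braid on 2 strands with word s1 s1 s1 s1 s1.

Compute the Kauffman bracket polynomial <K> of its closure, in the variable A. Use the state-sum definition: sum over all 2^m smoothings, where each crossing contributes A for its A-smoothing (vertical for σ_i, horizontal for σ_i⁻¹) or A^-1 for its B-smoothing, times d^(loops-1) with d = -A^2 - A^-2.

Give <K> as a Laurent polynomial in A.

-A^7 - A^-1 + A^-5 - A^-9 + A^-13

Derivation:
Braid: s1 s1 s1 s1 s1 on 2 strands, 5 crossings.
Writhe w = (#positive) - (#negative) = 5 - 0 = 5.
Computing the Kauffman bracket via state sum. There are 2^5 = 32 states.
For each crossing: s=0 is the vertical smoothing, s=1 horizontal. Crossing k contributes A^(sign_k * (1 - 2*s_k)); loop factor d = -A^2 - A^-2.
  state 00000: A-exp=+5, loops=2, term = A^5 * d^1
  state 00001: A-exp=+3, loops=1, term = A^3 * d^0
  state 00010: A-exp=+3, loops=1, term = A^3 * d^0
  state 00011: A-exp=+1, loops=2, term = A^1 * d^1
  state 00100: A-exp=+3, loops=1, term = A^3 * d^0
  state 00101: A-exp=+1, loops=2, term = A^1 * d^1
  state 00110: A-exp=+1, loops=2, term = A^1 * d^1
  state 00111: A-exp=-1, loops=3, term = A^-1 * d^2
  state 01000: A-exp=+3, loops=1, term = A^3 * d^0
  state 01001: A-exp=+1, loops=2, term = A^1 * d^1
  state 01010: A-exp=+1, loops=2, term = A^1 * d^1
  state 01011: A-exp=-1, loops=3, term = A^-1 * d^2
  state 01100: A-exp=+1, loops=2, term = A^1 * d^1
  state 01101: A-exp=-1, loops=3, term = A^-1 * d^2
  state 01110: A-exp=-1, loops=3, term = A^-1 * d^2
  state 01111: A-exp=-3, loops=4, term = A^-3 * d^3
  state 10000: A-exp=+3, loops=1, term = A^3 * d^0
  state 10001: A-exp=+1, loops=2, term = A^1 * d^1
  state 10010: A-exp=+1, loops=2, term = A^1 * d^1
  state 10011: A-exp=-1, loops=3, term = A^-1 * d^2
  state 10100: A-exp=+1, loops=2, term = A^1 * d^1
  state 10101: A-exp=-1, loops=3, term = A^-1 * d^2
  state 10110: A-exp=-1, loops=3, term = A^-1 * d^2
  state 10111: A-exp=-3, loops=4, term = A^-3 * d^3
  state 11000: A-exp=+1, loops=2, term = A^1 * d^1
  state 11001: A-exp=-1, loops=3, term = A^-1 * d^2
  state 11010: A-exp=-1, loops=3, term = A^-1 * d^2
  state 11011: A-exp=-3, loops=4, term = A^-3 * d^3
  state 11100: A-exp=-1, loops=3, term = A^-1 * d^2
  state 11101: A-exp=-3, loops=4, term = A^-3 * d^3
  state 11110: A-exp=-3, loops=4, term = A^-3 * d^3
  state 11111: A-exp=-5, loops=5, term = A^-5 * d^4
Collect the terms by A-exponent (count of states per loop number):
Powers of d = -A^2 - A^-2: d^2 = A^4 + 2 + A^-4; d^3 = -A^6 - 3*A^2 - 3*A^-2 - A^-6; d^4 = A^8 + 4*A^4 + 6 + 4*A^-4 + A^-8.
  A^5 * (d) = -A^7 - A^3
  A^3 * (5) = 5*A^3
  A^1 * (10*d) = -10*A^3 - 10*A^-1
  A^-1 * (10*d^2) = 10*A^3 + 20*A^-1 + 10*A^-5
  A^-3 * (5*d^3) = -5*A^3 - 15*A^-1 - 15*A^-5 - 5*A^-9
  A^-5 * (d^4) = A^3 + 4*A^-1 + 6*A^-5 + 4*A^-9 + A^-13
Summing the groups: <K> = -A^7 - A^-1 + A^-5 - A^-9 + A^-13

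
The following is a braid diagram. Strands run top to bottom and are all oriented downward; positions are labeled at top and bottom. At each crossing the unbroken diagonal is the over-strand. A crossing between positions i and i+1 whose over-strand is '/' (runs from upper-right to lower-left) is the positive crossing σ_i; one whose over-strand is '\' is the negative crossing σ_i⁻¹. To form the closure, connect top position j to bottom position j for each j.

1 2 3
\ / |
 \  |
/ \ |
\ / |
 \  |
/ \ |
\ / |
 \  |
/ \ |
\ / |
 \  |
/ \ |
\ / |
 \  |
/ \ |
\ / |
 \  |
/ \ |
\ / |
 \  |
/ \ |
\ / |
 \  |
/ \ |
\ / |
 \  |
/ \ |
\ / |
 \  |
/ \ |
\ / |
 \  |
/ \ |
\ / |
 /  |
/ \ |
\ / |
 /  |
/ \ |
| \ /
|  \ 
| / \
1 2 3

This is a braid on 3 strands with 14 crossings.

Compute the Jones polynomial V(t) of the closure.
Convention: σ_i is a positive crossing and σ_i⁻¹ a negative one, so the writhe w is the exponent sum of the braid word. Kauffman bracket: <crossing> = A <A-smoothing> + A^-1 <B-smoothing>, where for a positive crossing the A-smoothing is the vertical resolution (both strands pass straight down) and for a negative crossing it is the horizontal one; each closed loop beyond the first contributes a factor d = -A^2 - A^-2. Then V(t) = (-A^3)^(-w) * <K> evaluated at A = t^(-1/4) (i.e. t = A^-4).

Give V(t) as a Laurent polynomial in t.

t^-4 + t^-6 - t^-7 + t^-8 - t^-9 + t^-10 - t^-11 + t^-12 - t^-13

Derivation:
Reading the diagram top to bottom ('/'-over between positions i,i+1 = s_i, '\'-over = s_i^-1): braid word = s1^-1 s1^-1 s1^-1 s1^-1 s1^-1 s1^-1 s1^-1 s1^-1 s1^-1 s1^-1 s1^-1 s1 s1 s2^-1.
The presented braid s1^-1 s1^-1 s1^-1 s1^-1 s1^-1 s1^-1 s1^-1 s1^-1 s1^-1 s1^-1 s1^-1 s1 s1 s2^-1 on 3 strands reduces by inverse Markov moves (closure unchanged at each step):
  Destabilize: the word has the form β·s2^-1 where s2^-1 occurs only as the final letter (β ∈ B_2); drop it and the last strand → 2 strands.
  Deconjugate: the word is γ·β·γ⁻¹ with γ = s1^-1 s1^-1 (prefix) and γ⁻¹ = s1 s1 (suffix); strip both.
Reduced to β = s1^-1 s1^-1 s1^-1 s1^-1 s1^-1 s1^-1 s1^-1 s1^-1 s1^-1 on 2 strands, 9 crossings.
Compute on β:
Braid: s1^-1 s1^-1 s1^-1 s1^-1 s1^-1 s1^-1 s1^-1 s1^-1 s1^-1 on 2 strands, 9 crossings.
Writhe w = (#positive) - (#negative) = 0 - 9 = -9.
Enumerate smoothing states for the bracket polynomial. There are 2^9 = 512 states.
Each crossing splits two ways (0=vertical, 1=horizontal). The state's weight is A^(#A-smoothings - #B-smoothings) * d^(loops - 1).
Tabulate the states by total A-exponent and number of loops L (A-exp: L × count):
  A^9: L=9 ×1
  A^7: L=8 ×9
  A^5: L=7 ×36
  A^3: L=6 ×84
  A^1: L=5 ×126
  A^-1: L=4 ×126
  A^-3: L=3 ×84
  A^-5: L=2 ×36
  A^-7: L=1 ×9
  A^-9: L=2 ×1
Each group contributes A^e * Σ count * d^(L-1):
Powers of d = -A^2 - A^-2: d^2 = A^4 + 2 + A^-4; d^3 = -A^6 - 3*A^2 - 3*A^-2 - A^-6; d^4 = A^8 + 4*A^4 + 6 + 4*A^-4 + A^-8; d^5 = -A^10 - 5*A^6 - 10*A^2 - 10*A^-2 - 5*A^-6 - A^-10; d^6 = A^12 + 6*A^8 + 15*A^4 + 20 + 15*A^-4 + 6*A^-8 + A^-12; d^7 = -A^14 - 7*A^10 - 21*A^6 - 35*A^2 - 35*A^-2 - 21*A^-6 - 7*A^-10 - A^-14; d^8 = A^16 + 8*A^12 + 28*A^8 + 56*A^4 + 70 + 56*A^-4 + 28*A^-8 + 8*A^-12 + A^-16.
  A^9 * (d^8) = A^25 + 8*A^21 + 28*A^17 + 56*A^13 + 70*A^9 + 56*A^5 + 28*A + 8*A^-3 + A^-7
  A^7 * (9*d^7) = -9*A^21 - 63*A^17 - 189*A^13 - 315*A^9 - 315*A^5 - 189*A - 63*A^-3 - 9*A^-7
  A^5 * (36*d^6) = 36*A^17 + 216*A^13 + 540*A^9 + 720*A^5 + 540*A + 216*A^-3 + 36*A^-7
  A^3 * (84*d^5) = -84*A^13 - 420*A^9 - 840*A^5 - 840*A - 420*A^-3 - 84*A^-7
  A^1 * (126*d^4) = 126*A^9 + 504*A^5 + 756*A + 504*A^-3 + 126*A^-7
  A^-1 * (126*d^3) = -126*A^5 - 378*A - 378*A^-3 - 126*A^-7
  A^-3 * (84*d^2) = 84*A + 168*A^-3 + 84*A^-7
  A^-5 * (36*d) = -36*A^-3 - 36*A^-7
  A^-7 * (9) = 9*A^-7
  A^-9 * (d) = -A^-7 - A^-11
Summing the groups: <K> = A^25 - A^21 + A^17 - A^13 + A^9 - A^5 + A - A^-3 - A^-11
Normalise by the writhe: (-A^3)^(-w) = (-A^3)^(9) = -A^27, so f(A) = -A^27 * <K> = -A^52 + A^48 - A^44 + A^40 - A^36 + A^32 - A^28 + A^24 + A^16.
Substitute A = t^(-1/4), i.e. A^e → t^(-e/4): V(t) = t^-4 + t^-6 - t^-7 + t^-8 - t^-9 + t^-10 - t^-11 + t^-12 - t^-13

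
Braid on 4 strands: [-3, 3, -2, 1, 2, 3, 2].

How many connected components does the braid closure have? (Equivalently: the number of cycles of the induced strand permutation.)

Track the strand permutation on 4 strands, starting from identity.
  step 1: s3^-1 swaps positions 3,4 -> [1 2 4 3]
  step 2: s3 swaps positions 3,4 -> [1 2 3 4]
  step 3: s2^-1 swaps positions 2,3 -> [1 3 2 4]
  step 4: s1 swaps positions 1,2 -> [3 1 2 4]
  step 5: s2 swaps positions 2,3 -> [3 2 1 4]
  step 6: s3 swaps positions 3,4 -> [3 2 4 1]
  step 7: s2 swaps positions 2,3 -> [3 4 2 1]
Final permutation (position -> original strand): [3 4 2 1]
Closure components = cycle count of this permutation = 1.

Answer: 1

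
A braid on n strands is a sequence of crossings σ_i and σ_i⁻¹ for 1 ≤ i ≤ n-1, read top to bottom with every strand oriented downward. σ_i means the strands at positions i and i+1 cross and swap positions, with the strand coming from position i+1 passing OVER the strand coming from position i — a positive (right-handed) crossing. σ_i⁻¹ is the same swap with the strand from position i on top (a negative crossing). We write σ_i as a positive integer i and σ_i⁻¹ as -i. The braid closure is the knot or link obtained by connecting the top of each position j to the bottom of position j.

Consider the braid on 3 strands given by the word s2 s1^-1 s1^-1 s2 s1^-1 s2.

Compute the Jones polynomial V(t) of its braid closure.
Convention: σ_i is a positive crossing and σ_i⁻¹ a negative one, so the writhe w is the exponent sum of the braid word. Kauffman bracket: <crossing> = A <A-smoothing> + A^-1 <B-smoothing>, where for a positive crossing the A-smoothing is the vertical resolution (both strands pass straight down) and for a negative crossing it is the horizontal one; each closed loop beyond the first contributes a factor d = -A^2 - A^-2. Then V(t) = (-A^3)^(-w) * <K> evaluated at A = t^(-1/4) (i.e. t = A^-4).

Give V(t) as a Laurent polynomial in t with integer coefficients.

Braid: s2 s1^-1 s1^-1 s2 s1^-1 s2 on 3 strands, 6 crossings.
Writhe w = (#positive) - (#negative) = 3 - 3 = 0.
Computing the Kauffman bracket via state sum. There are 2^6 = 64 states.
Smooth each crossing (0=||, 1=⌣⌢); contribution A^(Σ sign_k(1-2s_k)) * d^(L-1).
Tabulate the states by total A-exponent and number of loops L (A-exp: L × count):
  A^6: L=4 ×1
  A^4: L=3 ×6
  A^2: L=2 ×14, L=4 ×1
  A^0: L=1 ×13, L=3 ×7
  A^-2: L=2 ×14, L=4 ×1
  A^-4: L=3 ×6
  A^-6: L=4 ×1
Each group contributes A^e * Σ count * d^(L-1):
Powers of d = -A^2 - A^-2: d^2 = A^4 + 2 + A^-4; d^3 = -A^6 - 3*A^2 - 3*A^-2 - A^-6.
  A^6 * (d^3) = -A^12 - 3*A^8 - 3*A^4 - 1
  A^4 * (6*d^2) = 6*A^8 + 12*A^4 + 6
  A^2 * (14*d + d^3) = -A^8 - 17*A^4 - 17 - A^-4
  A^0 * (13 + 7*d^2) = 7*A^4 + 27 + 7*A^-4
  A^-2 * (14*d + d^3) = -A^4 - 17 - 17*A^-4 - A^-8
  A^-4 * (6*d^2) = 6 + 12*A^-4 + 6*A^-8
  A^-6 * (d^3) = -1 - 3*A^-4 - 3*A^-8 - A^-12
Summing the groups: <K> = -A^12 + 2*A^8 - 2*A^4 + 3 - 2*A^-4 + 2*A^-8 - A^-12
Normalise by the writhe: (-A^3)^(-w) = (-A^3)^(0) = 1, so f(A) = 1 * <K> = -A^12 + 2*A^8 - 2*A^4 + 3 - 2*A^-4 + 2*A^-8 - A^-12.
Substitute A = t^(-1/4), i.e. A^e → t^(-e/4): V(t) = -t^3 + 2*t^2 - 2*t + 3 - 2*t^-1 + 2*t^-2 - t^-3

Answer: -t^3 + 2*t^2 - 2*t + 3 - 2*t^-1 + 2*t^-2 - t^-3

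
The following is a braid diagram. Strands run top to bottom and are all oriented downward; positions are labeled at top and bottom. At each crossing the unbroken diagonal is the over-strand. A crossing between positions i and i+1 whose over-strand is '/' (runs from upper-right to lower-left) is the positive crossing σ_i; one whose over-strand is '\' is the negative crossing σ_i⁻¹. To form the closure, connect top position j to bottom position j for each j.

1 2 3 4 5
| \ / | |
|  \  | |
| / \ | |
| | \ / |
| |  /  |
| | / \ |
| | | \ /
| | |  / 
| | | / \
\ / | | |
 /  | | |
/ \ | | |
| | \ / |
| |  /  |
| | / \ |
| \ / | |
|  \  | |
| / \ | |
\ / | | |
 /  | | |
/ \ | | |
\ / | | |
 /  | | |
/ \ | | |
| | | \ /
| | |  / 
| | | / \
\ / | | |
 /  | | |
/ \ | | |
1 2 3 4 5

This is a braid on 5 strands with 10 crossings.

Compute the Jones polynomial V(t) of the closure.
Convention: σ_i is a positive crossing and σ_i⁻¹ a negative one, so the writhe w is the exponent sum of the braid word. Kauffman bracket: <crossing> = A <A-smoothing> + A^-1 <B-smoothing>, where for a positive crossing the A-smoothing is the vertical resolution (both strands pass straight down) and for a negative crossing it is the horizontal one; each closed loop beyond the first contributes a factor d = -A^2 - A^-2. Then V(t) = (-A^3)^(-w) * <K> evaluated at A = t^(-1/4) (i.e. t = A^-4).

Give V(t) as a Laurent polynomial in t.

Reading the diagram top to bottom ('/'-over between positions i,i+1 = s_i, '\'-over = s_i^-1): braid word = s2^-1 s3 s4 s1 s3 s2^-1 s1 s1 s4 s1.
Braid: s2^-1 s3 s4 s1 s3 s2^-1 s1 s1 s4 s1 on 5 strands, 10 crossings.
Writhe w = (#positive) - (#negative) = 8 - 2 = 6.
Computing the Kauffman bracket via state sum. There are 2^10 = 1024 states.
Smooth each crossing (0=||, 1=⌣⌢); contribution A^(Σ sign_k(1-2s_k)) * d^(L-1).
Tabulate the states by total A-exponent and number of loops L (A-exp: L × count):
  A^10: L=5 ×1
  A^8: L=4 ×10
  A^6: L=3 ×39, L=5 ×6
  A^4: L=2 ×68, L=4 ×51, L=6 ×1
  A^2: L=1 ×44, L=3 ×139, L=5 ×27
  A^0: L=2 ×126, L=4 ×118, L=6 ×8
  A^-2: L=1 ×11, L=3 ×140, L=5 ×58, L=7 ×1
  A^-4: L=2 ×19, L=4 ×85, L=6 ×16
  A^-6: L=3 ×15, L=5 ×28, L=7 ×2
  A^-8: L=4 ×6, L=6 ×4
  A^-10: L=5 ×1
Each group contributes A^e * Σ count * d^(L-1):
Powers of d = -A^2 - A^-2: d^2 = A^4 + 2 + A^-4; d^3 = -A^6 - 3*A^2 - 3*A^-2 - A^-6; d^4 = A^8 + 4*A^4 + 6 + 4*A^-4 + A^-8; d^5 = -A^10 - 5*A^6 - 10*A^2 - 10*A^-2 - 5*A^-6 - A^-10; d^6 = A^12 + 6*A^8 + 15*A^4 + 20 + 15*A^-4 + 6*A^-8 + A^-12.
  A^10 * (d^4) = A^18 + 4*A^14 + 6*A^10 + 4*A^6 + A^2
  A^8 * (10*d^3) = -10*A^14 - 30*A^10 - 30*A^6 - 10*A^2
  A^6 * (39*d^2 + 6*d^4) = 6*A^14 + 63*A^10 + 114*A^6 + 63*A^2 + 6*A^-2
  A^4 * (68*d + 51*d^3 + d^5) = -A^14 - 56*A^10 - 231*A^6 - 231*A^2 - 56*A^-2 - A^-6
  A^2 * (44 + 139*d^2 + 27*d^4) = 27*A^10 + 247*A^6 + 484*A^2 + 247*A^-2 + 27*A^-6
  A^0 * (126*d + 118*d^3 + 8*d^5) = -8*A^10 - 158*A^6 - 560*A^2 - 560*A^-2 - 158*A^-6 - 8*A^-10
  A^-2 * (11 + 140*d^2 + 58*d^4 + d^6) = A^10 + 64*A^6 + 387*A^2 + 659*A^-2 + 387*A^-6 + 64*A^-10 + A^-14
  A^-4 * (19*d + 85*d^3 + 16*d^5) = -16*A^6 - 165*A^2 - 434*A^-2 - 434*A^-6 - 165*A^-10 - 16*A^-14
  A^-6 * (15*d^2 + 28*d^4 + 2*d^6) = 2*A^6 + 40*A^2 + 157*A^-2 + 238*A^-6 + 157*A^-10 + 40*A^-14 + 2*A^-18
  A^-8 * (6*d^3 + 4*d^5) = -4*A^2 - 26*A^-2 - 58*A^-6 - 58*A^-10 - 26*A^-14 - 4*A^-18
  A^-10 * (d^4) = A^-2 + 4*A^-6 + 6*A^-10 + 4*A^-14 + A^-18
Summing the groups: <K> = A^18 - A^14 + 3*A^10 - 4*A^6 + 5*A^2 - 6*A^-2 + 5*A^-6 - 4*A^-10 + 3*A^-14 - A^-18
Normalise by the writhe: (-A^3)^(-w) = (-A^3)^(-6) = A^-18, so f(A) = A^-18 * <K> = 1 - A^-4 + 3*A^-8 - 4*A^-12 + 5*A^-16 - 6*A^-20 + 5*A^-24 - 4*A^-28 + 3*A^-32 - A^-36.
Substitute A = t^(-1/4), i.e. A^e → t^(-e/4): V(t) = -t^9 + 3*t^8 - 4*t^7 + 5*t^6 - 6*t^5 + 5*t^4 - 4*t^3 + 3*t^2 - t + 1

Answer: -t^9 + 3*t^8 - 4*t^7 + 5*t^6 - 6*t^5 + 5*t^4 - 4*t^3 + 3*t^2 - t + 1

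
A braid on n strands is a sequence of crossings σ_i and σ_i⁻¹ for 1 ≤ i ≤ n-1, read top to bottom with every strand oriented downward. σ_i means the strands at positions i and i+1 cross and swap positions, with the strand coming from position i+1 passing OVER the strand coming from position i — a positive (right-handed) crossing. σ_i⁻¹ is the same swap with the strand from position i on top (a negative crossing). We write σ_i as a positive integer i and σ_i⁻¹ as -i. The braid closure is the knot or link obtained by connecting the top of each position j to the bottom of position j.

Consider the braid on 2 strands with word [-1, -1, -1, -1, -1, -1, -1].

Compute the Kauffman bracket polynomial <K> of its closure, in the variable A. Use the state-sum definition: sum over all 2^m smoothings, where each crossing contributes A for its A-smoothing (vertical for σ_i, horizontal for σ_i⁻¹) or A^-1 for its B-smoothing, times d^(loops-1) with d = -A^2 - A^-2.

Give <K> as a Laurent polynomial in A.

Braid: s1^-1 s1^-1 s1^-1 s1^-1 s1^-1 s1^-1 s1^-1 on 2 strands, 7 crossings.
Writhe w = (#positive) - (#negative) = 0 - 7 = -7.
Enumerate smoothing states for the bracket polynomial. There are 2^7 = 128 states.
Each crossing splits two ways (0=vertical, 1=horizontal). The state's weight is A^(#A-smoothings - #B-smoothings) * d^(loops - 1).
Tabulate the states by total A-exponent and number of loops L (A-exp: L × count):
  A^7: L=7 ×1
  A^5: L=6 ×7
  A^3: L=5 ×21
  A^1: L=4 ×35
  A^-1: L=3 ×35
  A^-3: L=2 ×21
  A^-5: L=1 ×7
  A^-7: L=2 ×1
Each group contributes A^e * Σ count * d^(L-1):
Powers of d = -A^2 - A^-2: d^2 = A^4 + 2 + A^-4; d^3 = -A^6 - 3*A^2 - 3*A^-2 - A^-6; d^4 = A^8 + 4*A^4 + 6 + 4*A^-4 + A^-8; d^5 = -A^10 - 5*A^6 - 10*A^2 - 10*A^-2 - 5*A^-6 - A^-10; d^6 = A^12 + 6*A^8 + 15*A^4 + 20 + 15*A^-4 + 6*A^-8 + A^-12.
  A^7 * (d^6) = A^19 + 6*A^15 + 15*A^11 + 20*A^7 + 15*A^3 + 6*A^-1 + A^-5
  A^5 * (7*d^5) = -7*A^15 - 35*A^11 - 70*A^7 - 70*A^3 - 35*A^-1 - 7*A^-5
  A^3 * (21*d^4) = 21*A^11 + 84*A^7 + 126*A^3 + 84*A^-1 + 21*A^-5
  A^1 * (35*d^3) = -35*A^7 - 105*A^3 - 105*A^-1 - 35*A^-5
  A^-1 * (35*d^2) = 35*A^3 + 70*A^-1 + 35*A^-5
  A^-3 * (21*d) = -21*A^-1 - 21*A^-5
  A^-5 * (7) = 7*A^-5
  A^-7 * (d) = -A^-5 - A^-9
Summing the groups: <K> = A^19 - A^15 + A^11 - A^7 + A^3 - A^-1 - A^-9

Answer: A^19 - A^15 + A^11 - A^7 + A^3 - A^-1 - A^-9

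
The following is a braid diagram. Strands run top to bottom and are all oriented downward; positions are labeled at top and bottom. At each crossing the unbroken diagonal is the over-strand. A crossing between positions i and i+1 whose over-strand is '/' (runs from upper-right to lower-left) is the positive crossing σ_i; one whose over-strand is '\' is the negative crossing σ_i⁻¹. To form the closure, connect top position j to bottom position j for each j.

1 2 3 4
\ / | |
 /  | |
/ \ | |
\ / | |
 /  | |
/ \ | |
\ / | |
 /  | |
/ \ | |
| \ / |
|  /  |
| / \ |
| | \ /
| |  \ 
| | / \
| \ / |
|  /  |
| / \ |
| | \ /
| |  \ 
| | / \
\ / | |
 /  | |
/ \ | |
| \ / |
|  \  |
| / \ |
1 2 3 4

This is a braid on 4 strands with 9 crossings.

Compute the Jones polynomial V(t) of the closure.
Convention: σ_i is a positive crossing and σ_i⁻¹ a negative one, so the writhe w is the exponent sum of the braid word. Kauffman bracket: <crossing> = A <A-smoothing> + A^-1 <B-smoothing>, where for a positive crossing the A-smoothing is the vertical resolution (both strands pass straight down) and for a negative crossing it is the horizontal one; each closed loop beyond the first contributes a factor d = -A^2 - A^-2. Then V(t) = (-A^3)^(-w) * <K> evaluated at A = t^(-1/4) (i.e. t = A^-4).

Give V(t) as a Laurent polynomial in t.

Reading the diagram top to bottom ('/'-over between positions i,i+1 = s_i, '\'-over = s_i^-1): braid word = s1 s1 s1 s2 s3^-1 s2 s3^-1 s1 s2^-1.
Braid: s1 s1 s1 s2 s3^-1 s2 s3^-1 s1 s2^-1 on 4 strands, 9 crossings.
Writhe w = (#positive) - (#negative) = 6 - 3 = 3.
State-sum expansion of <K>. There are 2^9 = 512 states.
For each crossing: s=0 is the vertical smoothing, s=1 horizontal. Crossing k contributes A^(sign_k * (1 - 2*s_k)); loop factor d = -A^2 - A^-2.
Tabulate the states by total A-exponent and number of loops L (A-exp: L × count):
  A^9: L=3 ×1
  A^7: L=2 ×7, L=4 ×2
  A^5: L=1 ×12, L=3 ×24
  A^3: L=2 ×66, L=4 ×18
  A^1: L=1 ×35, L=3 ×84, L=5 ×7
  A^-1: L=2 ×73, L=4 ×52, L=6 ×1
  A^-3: L=3 ×68, L=5 ×16
  A^-5: L=4 ×34, L=6 ×2
  A^-7: L=5 ×9
  A^-9: L=6 ×1
Each group contributes A^e * Σ count * d^(L-1):
Powers of d = -A^2 - A^-2: d^2 = A^4 + 2 + A^-4; d^3 = -A^6 - 3*A^2 - 3*A^-2 - A^-6; d^4 = A^8 + 4*A^4 + 6 + 4*A^-4 + A^-8; d^5 = -A^10 - 5*A^6 - 10*A^2 - 10*A^-2 - 5*A^-6 - A^-10.
  A^9 * (d^2) = A^13 + 2*A^9 + A^5
  A^7 * (7*d + 2*d^3) = -2*A^13 - 13*A^9 - 13*A^5 - 2*A
  A^5 * (12 + 24*d^2) = 24*A^9 + 60*A^5 + 24*A
  A^3 * (66*d + 18*d^3) = -18*A^9 - 120*A^5 - 120*A - 18*A^-3
  A^1 * (35 + 84*d^2 + 7*d^4) = 7*A^9 + 112*A^5 + 245*A + 112*A^-3 + 7*A^-7
  A^-1 * (73*d + 52*d^3 + d^5) = -A^9 - 57*A^5 - 239*A - 239*A^-3 - 57*A^-7 - A^-11
  A^-3 * (68*d^2 + 16*d^4) = 16*A^5 + 132*A + 232*A^-3 + 132*A^-7 + 16*A^-11
  A^-5 * (34*d^3 + 2*d^5) = -2*A^5 - 44*A - 122*A^-3 - 122*A^-7 - 44*A^-11 - 2*A^-15
  A^-7 * (9*d^4) = 9*A + 36*A^-3 + 54*A^-7 + 36*A^-11 + 9*A^-15
  A^-9 * (d^5) = -A - 5*A^-3 - 10*A^-7 - 10*A^-11 - 5*A^-15 - A^-19
Summing the groups: <K> = -A^13 + A^9 - 3*A^5 + 4*A - 4*A^-3 + 4*A^-7 - 3*A^-11 + 2*A^-15 - A^-19
Normalise by the writhe: (-A^3)^(-w) = (-A^3)^(-3) = -A^-9, so f(A) = -A^-9 * <K> = A^4 - 1 + 3*A^-4 - 4*A^-8 + 4*A^-12 - 4*A^-16 + 3*A^-20 - 2*A^-24 + A^-28.
Substitute A = t^(-1/4), i.e. A^e → t^(-e/4): V(t) = t^7 - 2*t^6 + 3*t^5 - 4*t^4 + 4*t^3 - 4*t^2 + 3*t - 1 + t^-1

Answer: t^7 - 2*t^6 + 3*t^5 - 4*t^4 + 4*t^3 - 4*t^2 + 3*t - 1 + t^-1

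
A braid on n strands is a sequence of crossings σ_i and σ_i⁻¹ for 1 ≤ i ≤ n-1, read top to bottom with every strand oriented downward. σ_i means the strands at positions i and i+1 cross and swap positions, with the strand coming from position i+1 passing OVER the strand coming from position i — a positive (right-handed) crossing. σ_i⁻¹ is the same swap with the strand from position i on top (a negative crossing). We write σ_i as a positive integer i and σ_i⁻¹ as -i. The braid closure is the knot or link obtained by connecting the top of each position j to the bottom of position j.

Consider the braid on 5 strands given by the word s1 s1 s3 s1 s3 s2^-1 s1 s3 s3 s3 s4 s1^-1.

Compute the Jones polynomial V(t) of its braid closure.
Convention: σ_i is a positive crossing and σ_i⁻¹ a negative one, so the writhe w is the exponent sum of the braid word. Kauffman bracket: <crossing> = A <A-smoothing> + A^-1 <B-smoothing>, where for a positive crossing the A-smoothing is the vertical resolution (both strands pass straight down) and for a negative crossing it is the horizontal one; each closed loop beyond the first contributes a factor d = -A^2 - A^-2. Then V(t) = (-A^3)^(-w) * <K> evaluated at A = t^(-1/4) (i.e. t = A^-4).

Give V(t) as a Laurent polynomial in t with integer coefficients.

t^11 - 2*t^10 + 2*t^9 - 3*t^8 + 2*t^7 - 2*t^6 + 2*t^5 + t^3

Derivation:
The presented braid s1 s1 s3 s1 s3 s2^-1 s1 s3 s3 s3 s4 s1^-1 on 5 strands reduces by inverse Markov moves (closure unchanged at each step):
  Deconjugate: the word is γ·β·γ⁻¹ with γ = s1 (prefix) and γ⁻¹ = s1^-1 (suffix); strip both.
  Destabilize: the word has the form β·s4 where s4 occurs only as the final letter (β ∈ B_4); drop it and the last strand → 4 strands.
Reduced to β = s1 s3 s1 s3 s2^-1 s1 s3 s3 s3 on 4 strands, 9 crossings.
Compute on β:
Braid: s1 s3 s1 s3 s2^-1 s1 s3 s3 s3 on 4 strands, 9 crossings.
Writhe w = (#positive) - (#negative) = 8 - 1 = 7.
State-sum expansion of <K>. There are 2^9 = 512 states.
Smooth each crossing (0=||, 1=⌣⌢); contribution A^(Σ sign_k(1-2s_k)) * d^(L-1).
Tabulate the states by total A-exponent and number of loops L (A-exp: L × count):
  A^9: L=3 ×1
  A^7: L=2 ×8, L=4 ×1
  A^5: L=1 ×15, L=3 ×21
  A^3: L=2 ×60, L=4 ×24
  A^1: L=3 ×110, L=5 ×16
  A^-1: L=4 ×120, L=6 ×6
  A^-3: L=5 ×83, L=7 ×1
  A^-5: L=6 ×36
  A^-7: L=7 ×9
  A^-9: L=8 ×1
Each group contributes A^e * Σ count * d^(L-1):
Powers of d = -A^2 - A^-2: d^2 = A^4 + 2 + A^-4; d^3 = -A^6 - 3*A^2 - 3*A^-2 - A^-6; d^4 = A^8 + 4*A^4 + 6 + 4*A^-4 + A^-8; d^5 = -A^10 - 5*A^6 - 10*A^2 - 10*A^-2 - 5*A^-6 - A^-10; d^6 = A^12 + 6*A^8 + 15*A^4 + 20 + 15*A^-4 + 6*A^-8 + A^-12; d^7 = -A^14 - 7*A^10 - 21*A^6 - 35*A^2 - 35*A^-2 - 21*A^-6 - 7*A^-10 - A^-14.
  A^9 * (d^2) = A^13 + 2*A^9 + A^5
  A^7 * (8*d + d^3) = -A^13 - 11*A^9 - 11*A^5 - A
  A^5 * (15 + 21*d^2) = 21*A^9 + 57*A^5 + 21*A
  A^3 * (60*d + 24*d^3) = -24*A^9 - 132*A^5 - 132*A - 24*A^-3
  A^1 * (110*d^2 + 16*d^4) = 16*A^9 + 174*A^5 + 316*A + 174*A^-3 + 16*A^-7
  A^-1 * (120*d^3 + 6*d^5) = -6*A^9 - 150*A^5 - 420*A - 420*A^-3 - 150*A^-7 - 6*A^-11
  A^-3 * (83*d^4 + d^6) = A^9 + 89*A^5 + 347*A + 518*A^-3 + 347*A^-7 + 89*A^-11 + A^-15
  A^-5 * (36*d^5) = -36*A^5 - 180*A - 360*A^-3 - 360*A^-7 - 180*A^-11 - 36*A^-15
  A^-7 * (9*d^6) = 9*A^5 + 54*A + 135*A^-3 + 180*A^-7 + 135*A^-11 + 54*A^-15 + 9*A^-19
  A^-9 * (d^7) = -A^5 - 7*A - 21*A^-3 - 35*A^-7 - 35*A^-11 - 21*A^-15 - 7*A^-19 - A^-23
Summing the groups: <K> = -A^9 - 2*A + 2*A^-3 - 2*A^-7 + 3*A^-11 - 2*A^-15 + 2*A^-19 - A^-23
Normalise by the writhe: (-A^3)^(-w) = (-A^3)^(-7) = -A^-21, so f(A) = -A^-21 * <K> = A^-12 + 2*A^-20 - 2*A^-24 + 2*A^-28 - 3*A^-32 + 2*A^-36 - 2*A^-40 + A^-44.
Substitute A = t^(-1/4), i.e. A^e → t^(-e/4): V(t) = t^11 - 2*t^10 + 2*t^9 - 3*t^8 + 2*t^7 - 2*t^6 + 2*t^5 + t^3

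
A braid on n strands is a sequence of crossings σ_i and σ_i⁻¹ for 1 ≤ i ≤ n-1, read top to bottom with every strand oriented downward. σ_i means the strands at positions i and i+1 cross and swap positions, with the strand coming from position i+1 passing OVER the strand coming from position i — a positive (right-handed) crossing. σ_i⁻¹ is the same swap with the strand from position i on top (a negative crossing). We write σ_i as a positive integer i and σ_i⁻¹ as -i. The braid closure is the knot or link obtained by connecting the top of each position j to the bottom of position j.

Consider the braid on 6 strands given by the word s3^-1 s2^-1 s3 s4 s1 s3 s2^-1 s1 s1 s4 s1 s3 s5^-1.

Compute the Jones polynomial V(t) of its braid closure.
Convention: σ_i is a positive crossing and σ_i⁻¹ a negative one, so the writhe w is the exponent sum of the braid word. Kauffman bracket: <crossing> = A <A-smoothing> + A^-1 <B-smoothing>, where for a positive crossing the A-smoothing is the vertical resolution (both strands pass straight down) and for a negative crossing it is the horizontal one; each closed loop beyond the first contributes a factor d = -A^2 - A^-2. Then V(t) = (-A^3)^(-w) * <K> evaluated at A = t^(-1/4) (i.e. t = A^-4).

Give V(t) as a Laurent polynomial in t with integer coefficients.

The presented braid s3^-1 s2^-1 s3 s4 s1 s3 s2^-1 s1 s1 s4 s1 s3 s5^-1 on 6 strands reduces by inverse Markov moves (closure unchanged at each step):
  Destabilize: the word has the form β·s5^-1 where s5^-1 occurs only as the final letter (β ∈ B_5); drop it and the last strand → 5 strands.
  Deconjugate: the word is γ·β·γ⁻¹ with γ = s3^-1 (prefix) and γ⁻¹ = s3 (suffix); strip both.
Reduced to β = s2^-1 s3 s4 s1 s3 s2^-1 s1 s1 s4 s1 on 5 strands, 10 crossings.
Compute on β:
Braid: s2^-1 s3 s4 s1 s3 s2^-1 s1 s1 s4 s1 on 5 strands, 10 crossings.
Writhe w = (#positive) - (#negative) = 8 - 2 = 6.
Enumerate smoothing states for the bracket polynomial. There are 2^10 = 1024 states.
For each crossing: s=0 is the vertical smoothing, s=1 horizontal. Crossing k contributes A^(sign_k * (1 - 2*s_k)); loop factor d = -A^2 - A^-2.
Tabulate the states by total A-exponent and number of loops L (A-exp: L × count):
  A^10: L=5 ×1
  A^8: L=4 ×10
  A^6: L=3 ×39, L=5 ×6
  A^4: L=2 ×68, L=4 ×51, L=6 ×1
  A^2: L=1 ×44, L=3 ×139, L=5 ×27
  A^0: L=2 ×126, L=4 ×118, L=6 ×8
  A^-2: L=1 ×11, L=3 ×140, L=5 ×58, L=7 ×1
  A^-4: L=2 ×19, L=4 ×85, L=6 ×16
  A^-6: L=3 ×15, L=5 ×28, L=7 ×2
  A^-8: L=4 ×6, L=6 ×4
  A^-10: L=5 ×1
Each group contributes A^e * Σ count * d^(L-1):
Powers of d = -A^2 - A^-2: d^2 = A^4 + 2 + A^-4; d^3 = -A^6 - 3*A^2 - 3*A^-2 - A^-6; d^4 = A^8 + 4*A^4 + 6 + 4*A^-4 + A^-8; d^5 = -A^10 - 5*A^6 - 10*A^2 - 10*A^-2 - 5*A^-6 - A^-10; d^6 = A^12 + 6*A^8 + 15*A^4 + 20 + 15*A^-4 + 6*A^-8 + A^-12.
  A^10 * (d^4) = A^18 + 4*A^14 + 6*A^10 + 4*A^6 + A^2
  A^8 * (10*d^3) = -10*A^14 - 30*A^10 - 30*A^6 - 10*A^2
  A^6 * (39*d^2 + 6*d^4) = 6*A^14 + 63*A^10 + 114*A^6 + 63*A^2 + 6*A^-2
  A^4 * (68*d + 51*d^3 + d^5) = -A^14 - 56*A^10 - 231*A^6 - 231*A^2 - 56*A^-2 - A^-6
  A^2 * (44 + 139*d^2 + 27*d^4) = 27*A^10 + 247*A^6 + 484*A^2 + 247*A^-2 + 27*A^-6
  A^0 * (126*d + 118*d^3 + 8*d^5) = -8*A^10 - 158*A^6 - 560*A^2 - 560*A^-2 - 158*A^-6 - 8*A^-10
  A^-2 * (11 + 140*d^2 + 58*d^4 + d^6) = A^10 + 64*A^6 + 387*A^2 + 659*A^-2 + 387*A^-6 + 64*A^-10 + A^-14
  A^-4 * (19*d + 85*d^3 + 16*d^5) = -16*A^6 - 165*A^2 - 434*A^-2 - 434*A^-6 - 165*A^-10 - 16*A^-14
  A^-6 * (15*d^2 + 28*d^4 + 2*d^6) = 2*A^6 + 40*A^2 + 157*A^-2 + 238*A^-6 + 157*A^-10 + 40*A^-14 + 2*A^-18
  A^-8 * (6*d^3 + 4*d^5) = -4*A^2 - 26*A^-2 - 58*A^-6 - 58*A^-10 - 26*A^-14 - 4*A^-18
  A^-10 * (d^4) = A^-2 + 4*A^-6 + 6*A^-10 + 4*A^-14 + A^-18
Summing the groups: <K> = A^18 - A^14 + 3*A^10 - 4*A^6 + 5*A^2 - 6*A^-2 + 5*A^-6 - 4*A^-10 + 3*A^-14 - A^-18
Normalise by the writhe: (-A^3)^(-w) = (-A^3)^(-6) = A^-18, so f(A) = A^-18 * <K> = 1 - A^-4 + 3*A^-8 - 4*A^-12 + 5*A^-16 - 6*A^-20 + 5*A^-24 - 4*A^-28 + 3*A^-32 - A^-36.
Substitute A = t^(-1/4), i.e. A^e → t^(-e/4): V(t) = -t^9 + 3*t^8 - 4*t^7 + 5*t^6 - 6*t^5 + 5*t^4 - 4*t^3 + 3*t^2 - t + 1

Answer: -t^9 + 3*t^8 - 4*t^7 + 5*t^6 - 6*t^5 + 5*t^4 - 4*t^3 + 3*t^2 - t + 1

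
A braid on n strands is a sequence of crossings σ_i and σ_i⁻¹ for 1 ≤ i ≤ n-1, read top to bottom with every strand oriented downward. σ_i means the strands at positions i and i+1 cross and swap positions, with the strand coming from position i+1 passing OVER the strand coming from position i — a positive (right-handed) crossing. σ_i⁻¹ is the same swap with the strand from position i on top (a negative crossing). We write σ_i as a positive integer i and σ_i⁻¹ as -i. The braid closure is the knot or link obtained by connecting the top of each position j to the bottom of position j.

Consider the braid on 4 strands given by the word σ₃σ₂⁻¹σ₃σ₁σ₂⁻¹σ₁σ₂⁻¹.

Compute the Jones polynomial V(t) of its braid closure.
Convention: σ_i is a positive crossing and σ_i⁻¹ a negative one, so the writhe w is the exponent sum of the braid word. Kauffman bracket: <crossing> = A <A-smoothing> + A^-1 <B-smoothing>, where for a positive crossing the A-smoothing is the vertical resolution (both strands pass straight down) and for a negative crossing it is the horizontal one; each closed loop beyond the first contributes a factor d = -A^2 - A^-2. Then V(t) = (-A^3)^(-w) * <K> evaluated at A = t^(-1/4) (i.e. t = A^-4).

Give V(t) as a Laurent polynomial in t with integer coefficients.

t^4 - 2*t^3 + 3*t^2 - 4*t + 4 - 3*t^-1 + 3*t^-2 - t^-3

Derivation:
Braid: s3 s2^-1 s3 s1 s2^-1 s1 s2^-1 on 4 strands, 7 crossings.
Writhe w = (#positive) - (#negative) = 4 - 3 = 1.
Enumerate smoothing states for the bracket polynomial. There are 2^7 = 128 states.
Each crossing splits two ways (0=vertical, 1=horizontal). The state's weight is A^(#A-smoothings - #B-smoothings) * d^(loops - 1).
Tabulate the states by total A-exponent and number of loops L (A-exp: L × count):
  A^7: L=5 ×1
  A^5: L=4 ×7
  A^3: L=3 ×21
  A^1: L=2 ×32, L=4 ×3
  A^-1: L=1 ×21, L=3 ×14
  A^-3: L=2 ×19, L=4 ×2
  A^-5: L=3 ×7
  A^-7: L=4 ×1
Each group contributes A^e * Σ count * d^(L-1):
Powers of d = -A^2 - A^-2: d^2 = A^4 + 2 + A^-4; d^3 = -A^6 - 3*A^2 - 3*A^-2 - A^-6; d^4 = A^8 + 4*A^4 + 6 + 4*A^-4 + A^-8.
  A^7 * (d^4) = A^15 + 4*A^11 + 6*A^7 + 4*A^3 + A^-1
  A^5 * (7*d^3) = -7*A^11 - 21*A^7 - 21*A^3 - 7*A^-1
  A^3 * (21*d^2) = 21*A^7 + 42*A^3 + 21*A^-1
  A^1 * (32*d + 3*d^3) = -3*A^7 - 41*A^3 - 41*A^-1 - 3*A^-5
  A^-1 * (21 + 14*d^2) = 14*A^3 + 49*A^-1 + 14*A^-5
  A^-3 * (19*d + 2*d^3) = -2*A^3 - 25*A^-1 - 25*A^-5 - 2*A^-9
  A^-5 * (7*d^2) = 7*A^-1 + 14*A^-5 + 7*A^-9
  A^-7 * (d^3) = -A^-1 - 3*A^-5 - 3*A^-9 - A^-13
Summing the groups: <K> = A^15 - 3*A^11 + 3*A^7 - 4*A^3 + 4*A^-1 - 3*A^-5 + 2*A^-9 - A^-13
Normalise by the writhe: (-A^3)^(-w) = (-A^3)^(-1) = -A^-3, so f(A) = -A^-3 * <K> = -A^12 + 3*A^8 - 3*A^4 + 4 - 4*A^-4 + 3*A^-8 - 2*A^-12 + A^-16.
Substitute A = t^(-1/4), i.e. A^e → t^(-e/4): V(t) = t^4 - 2*t^3 + 3*t^2 - 4*t + 4 - 3*t^-1 + 3*t^-2 - t^-3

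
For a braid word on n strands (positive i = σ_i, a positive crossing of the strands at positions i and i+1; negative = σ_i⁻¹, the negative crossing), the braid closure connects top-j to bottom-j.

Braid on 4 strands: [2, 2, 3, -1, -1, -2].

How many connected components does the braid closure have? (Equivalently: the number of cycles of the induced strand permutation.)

Track the strand permutation on 4 strands, starting from identity.
  step 1: s2 swaps positions 2,3 -> [1 3 2 4]
  step 2: s2 swaps positions 2,3 -> [1 2 3 4]
  step 3: s3 swaps positions 3,4 -> [1 2 4 3]
  step 4: s1^-1 swaps positions 1,2 -> [2 1 4 3]
  step 5: s1^-1 swaps positions 1,2 -> [1 2 4 3]
  step 6: s2^-1 swaps positions 2,3 -> [1 4 2 3]
Final permutation (position -> original strand): [1 4 2 3]
Closure components = cycle count of this permutation = 2.

Answer: 2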